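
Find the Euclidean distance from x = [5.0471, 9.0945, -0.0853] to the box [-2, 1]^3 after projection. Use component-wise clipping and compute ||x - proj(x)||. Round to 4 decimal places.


Project each component onto [-2, 1].
clip(5.0471) = 1.0, clip(9.0945) = 1.0, clip(-0.0853) = -0.0853
Projection = [1.0, 1.0, -0.0853]
Squared diffs: [16.379, 65.5209, 0.0]
Distance = sqrt(81.8999) = 9.0499


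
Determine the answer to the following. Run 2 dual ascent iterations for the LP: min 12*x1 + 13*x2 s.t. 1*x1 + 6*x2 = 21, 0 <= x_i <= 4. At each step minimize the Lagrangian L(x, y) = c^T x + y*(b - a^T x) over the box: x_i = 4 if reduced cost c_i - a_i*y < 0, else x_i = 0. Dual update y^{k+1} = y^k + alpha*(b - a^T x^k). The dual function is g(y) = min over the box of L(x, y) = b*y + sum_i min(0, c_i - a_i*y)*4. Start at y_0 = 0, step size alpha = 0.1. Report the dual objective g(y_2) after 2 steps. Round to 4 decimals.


Dual ascent for LP: min 12*x1 + 13*x2, 1*x1 + 6*x2 = 21, 0 <= x_i <= 4
Step 1: y^k = 0.0, reduced costs: (12.0, 13.0)
  x^k = (0.0, 0.0), subgradient = b - a^T x = 21.0
  y^{k+1} = 0.0 + 0.1*21.0 = 2.1
Step 2: y^k = 2.1, reduced costs: (9.9, 0.4)
  x^k = (0.0, 0.0), subgradient = b - a^T x = 21.0
  y^{k+1} = 2.1 + 0.1*21.0 = 4.2
Dual objective at y_2 = 4.2: reduced costs (7.8, -12.2), box minimizer x = (0.0, 4.0)
g(y_2) = b*y + (c1 - a1*y)*x1 + (c2 - a2*y)*x2 = 21*4.2 + 7.8*0.0 + (-12.2)*4.0 = 88.2 + 0.0 - 48.8 = 39.4


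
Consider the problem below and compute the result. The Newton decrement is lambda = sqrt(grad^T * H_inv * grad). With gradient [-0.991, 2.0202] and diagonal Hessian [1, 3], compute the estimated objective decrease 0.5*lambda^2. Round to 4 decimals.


Step 1: H is diagonal, so H^(-1) * g = [-0.991, 0.6734].
Step 2: g^T H^(-1) g = sum_i g_i^2 / H_ii
  = (-0.991)^2/1 + (2.0202)^2/3
  = 0.9821 + 1.3604 = 2.3425
Step 3: Objective decrease = 0.5 * g^T H^(-1) g = 1.1712


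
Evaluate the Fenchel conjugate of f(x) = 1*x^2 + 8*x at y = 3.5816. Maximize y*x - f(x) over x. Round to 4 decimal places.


f*(y) = sup_x {y*x - a*x^2 - b*x} = sup_x {(y-b)*x - a*x^2}
FOC: (y - b) - 2a*x = 0 => x* = (y - b)/(2a)
x* = (3.5816 - 8)/(2*1) = -2.2092
f*(3.5816) = (y-b)^2/(4a) = (3.5816 - 8)^2/(4*1)
= 19.5223/4 = 4.8806


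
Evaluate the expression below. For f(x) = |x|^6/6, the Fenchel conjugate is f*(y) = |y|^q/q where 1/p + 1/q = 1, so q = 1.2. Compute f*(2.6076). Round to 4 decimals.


The conjugate exponent q satisfies 1/p + 1/q = 1.
p = 6, so q = 6/(6 - 1) = 1.2
|y|^q = 2.6076^1.2 = 3.1586
f*(2.6076) = 3.1586 / 1.2 = 2.6321


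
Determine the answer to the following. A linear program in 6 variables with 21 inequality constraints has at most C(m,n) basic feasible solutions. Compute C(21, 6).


Each vertex corresponds to some choice of n active constraints out of m, so the number of vertices is at most C(m, n) = m! / (n!(m-n)!).
m = 21, n = 6
Numerator: 21 * 20 * 19 * 18 * 17 * 16
Denominator: 6! = 720
C(21, 6) = 54264


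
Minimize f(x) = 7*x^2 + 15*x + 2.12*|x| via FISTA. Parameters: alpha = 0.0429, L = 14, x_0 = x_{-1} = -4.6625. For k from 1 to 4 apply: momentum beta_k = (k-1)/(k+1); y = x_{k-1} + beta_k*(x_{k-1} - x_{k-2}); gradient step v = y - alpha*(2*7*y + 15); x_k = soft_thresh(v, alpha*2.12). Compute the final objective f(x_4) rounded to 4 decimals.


FISTA on f(x) = 7*x^2 + 15*x + 2.12*|x|
L = 14, alpha = 0.0429
Iteration 1: beta = 0.0, y = -4.6625 + 0.0*(-4.6625 + 4.6625) = -4.6625
  grad(y) = -50.275, v = y - alpha*grad = -2.5057
  prox(v) = soft_thresh(-2.5057, 0.0909) = -2.4148
Iteration 2: beta = 0.3333, y = -2.4148 + 0.3333*(-2.4148 + 4.6625) = -1.6655
  grad(y) = -8.3171, v = y - alpha*grad = -1.3087
  prox(v) = soft_thresh(-1.3087, 0.0909) = -1.2178
Iteration 3: beta = 0.5, y = -1.2178 + 0.5*(-1.2178 + 2.4148) = -0.6193
  grad(y) = 6.3304, v = y - alpha*grad = -0.8908
  prox(v) = soft_thresh(-0.8908, 0.0909) = -0.7999
Iteration 4: beta = 0.6, y = -0.7999 + 0.6*(-0.7999 + 1.2178) = -0.5492
  grad(y) = 7.3118, v = y - alpha*grad = -0.8628
  prox(v) = soft_thresh(-0.8628, 0.0909) = -0.7719
f(x_4) = 7*(-0.7719)^2 + 15*(-0.7719) + 2.12*|-0.7719| = -5.7712


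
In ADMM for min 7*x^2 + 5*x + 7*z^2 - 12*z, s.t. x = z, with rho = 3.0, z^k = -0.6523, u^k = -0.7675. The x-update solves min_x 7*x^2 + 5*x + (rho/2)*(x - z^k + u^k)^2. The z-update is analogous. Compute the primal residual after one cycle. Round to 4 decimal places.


ADMM iteration with rho = 3.0, z^k = -0.6523, u^k = -0.7675
Step 1: x-update.
Minimize 7*x^2 + 5*x + (3.0/2)*(x + 0.6523 - 0.7675)^2
FOC: (2*7 + 3.0)*x = -5 + 3.0*(-0.6523 + 0.7675)
x^{k+1} = -0.2738
Step 2: z-update.
Minimize 7*z^2 - 12*z + (3.0/2)*(-0.2738 - z - 0.7675)^2
FOC: (2*7 + 3.0)*z = 12 + 3.0*(-0.2738 - 0.7675)
z^{k+1} = 0.5221
Step 3: u-update.
u^{k+1} = -0.7675 - 0.2738 - 0.5221 = -1.5634
Step 4: Primal residual = |-0.2738 - 0.5221| = 0.7959


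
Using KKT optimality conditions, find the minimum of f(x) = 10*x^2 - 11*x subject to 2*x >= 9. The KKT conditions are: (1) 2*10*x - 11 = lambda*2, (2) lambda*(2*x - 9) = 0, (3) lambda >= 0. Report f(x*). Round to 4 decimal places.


Step 1: Try lambda = 0 (constraint inactive).
x_unc = 11/(2*10) = 0.55
Check: 2*0.55 = 1.1 < 9 -- violated!
Step 2: Constraint must be active: 2*x = 9
x* = 9/2 = 4.5
lambda = (2*10*4.5 - 11)/2 = 39.5
Step 3: Compute optimal value.
f(x*) = 10*4.5^2 - 11*4.5 = 153.0


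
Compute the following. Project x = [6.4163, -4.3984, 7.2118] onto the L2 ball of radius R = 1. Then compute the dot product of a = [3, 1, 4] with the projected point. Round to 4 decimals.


Step 1: Compute ||x|| (intermediates to 6 decimals).
||x|| = sqrt(6.4163^2 + (-4.3984)^2 + 7.2118^2) = 10.607775
Step 2: Project.
Since ||x|| > R, scale = R/||x|| = 1/10.607775 = 0.09427, proj(x) = scale * x
proj(x) = [0.604865, -0.414637, 0.679856]
Step 3: Dot product.
a^T * proj(x) = 3*0.604865 + 1*(-0.414637) + 4*0.679856 = 4.1194


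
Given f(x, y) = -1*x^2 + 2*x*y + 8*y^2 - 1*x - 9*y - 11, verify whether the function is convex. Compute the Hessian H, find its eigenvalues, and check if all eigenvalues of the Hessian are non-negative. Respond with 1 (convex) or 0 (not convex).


The Hessian of f(x,y) = -1*x^2 + 2*x*y + 8*y^2 - 1*x - 9*y - 11 is:
H = [[-2, 2], [2, 16]]
Trace = -2 + 16 = 14
Determinant = -2*16 - (2)^2 = -36
Discriminant = (14)^2 - 4*-36 = 340.0
Eigenvalues: lambda_1 = -2.2195, lambda_2 = 16.2195
The function is not convex.

0


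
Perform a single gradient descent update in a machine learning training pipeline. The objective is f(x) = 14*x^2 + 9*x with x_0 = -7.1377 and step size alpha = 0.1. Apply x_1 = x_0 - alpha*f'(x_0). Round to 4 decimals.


We compute the gradient at x_0 and apply the update.
f'(x) = 28*x + 9
f'(-7.1377) = 28*-7.1377 + 9 = -190.8556
x_1 = -7.1377 - 0.1*-190.8556 = 11.9479


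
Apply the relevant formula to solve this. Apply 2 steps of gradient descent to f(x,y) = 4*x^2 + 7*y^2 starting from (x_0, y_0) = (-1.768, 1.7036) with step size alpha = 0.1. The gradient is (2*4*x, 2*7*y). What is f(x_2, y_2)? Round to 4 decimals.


Gradient descent on f(x,y) = 4*x^2 + 7*y^2.
Starting point: (-1.768, 1.7036), alpha = 0.1
Step 1: grad_x = 2*4*-1.768 = -14.144, grad_y = 2*7*1.7036 = 23.8504
  x_1 = -1.768 - 0.1*-14.144 = -0.3536
  y_1 = 1.7036 - 0.1*23.8504 = -0.6814
Step 2: grad_x = 2*4*-0.3536 = -2.8288, grad_y = 2*7*-0.6814 = -9.5402
  x_2 = -0.3536 - 0.1*-2.8288 = -0.0707
  y_2 = -0.6814 - 0.1*-9.5402 = 0.2726
f(-0.0707, 0.2726) = 4*(-0.0707)^2 + 7*0.2726^2 = 0.5401


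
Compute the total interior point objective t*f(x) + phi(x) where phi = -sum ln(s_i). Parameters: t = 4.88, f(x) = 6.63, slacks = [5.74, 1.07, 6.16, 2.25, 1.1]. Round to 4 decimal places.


Step 1: Compute log-barrier.
ln values: [1.7475, 0.0677, 1.8181, 0.8109, 0.0953]
phi = -(1.7475 + 0.0677 + 1.8181 + 0.8109 + 0.0953) = -4.5394
Step 2: Compute augmented objective.
t*f(x) = 4.88*6.63 = 32.3544
Total = 32.3544 - 4.5394 = 27.815


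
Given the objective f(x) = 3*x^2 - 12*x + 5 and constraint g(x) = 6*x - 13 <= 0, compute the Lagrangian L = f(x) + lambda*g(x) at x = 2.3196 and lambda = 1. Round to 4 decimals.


Step 1: Evaluate f(x).
f(2.3196) = 3*2.3196^2 - 12*2.3196 + 5 = -6.6936
Step 2: Evaluate g(x).
g(2.3196) = 6*2.3196 - 13 = 0.9176
Step 3: Compute Lagrangian.
L = -6.6936 + 1*0.9176 = -5.776


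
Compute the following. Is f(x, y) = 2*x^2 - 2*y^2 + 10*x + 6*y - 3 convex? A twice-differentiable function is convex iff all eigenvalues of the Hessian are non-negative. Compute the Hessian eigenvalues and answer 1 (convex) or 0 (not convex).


The Hessian of f(x,y) = 2*x^2 - 2*y^2 + 10*x + 6*y - 3 is:
H = [[4, 0], [0, -4]]
Trace = 4 - 4 = 0
Determinant = 4*-4 - (0)^2 = -16
Discriminant = (0)^2 - 4*-16 = 64.0
Eigenvalues: lambda_1 = -4.0, lambda_2 = 4.0
The function is not convex.

0


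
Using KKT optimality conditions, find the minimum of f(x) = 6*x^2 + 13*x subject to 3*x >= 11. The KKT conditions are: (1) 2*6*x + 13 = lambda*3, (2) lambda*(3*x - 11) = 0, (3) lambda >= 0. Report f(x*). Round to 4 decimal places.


Step 1: Try lambda = 0 (constraint inactive).
x_unc = -13/(2*6) = -1.0833
Check: 3*-1.0833 = -3.2499 < 11 -- violated!
Step 2: Constraint must be active: 3*x = 11
x* = 11/3 = 3.6667 (rounded; the exact value 11/3 is used below)
lambda = (2*6*(11/3) + 13)/3 = 19.0
Step 3: Compute optimal value.
f(x*) = 6*(11/3)^2 + 13*(11/3) = 128.3333


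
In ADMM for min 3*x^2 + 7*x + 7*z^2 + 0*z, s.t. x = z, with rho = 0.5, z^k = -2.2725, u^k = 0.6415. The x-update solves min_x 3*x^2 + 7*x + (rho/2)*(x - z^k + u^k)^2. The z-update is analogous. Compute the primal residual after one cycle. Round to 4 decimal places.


ADMM iteration with rho = 0.5, z^k = -2.2725, u^k = 0.6415
Step 1: x-update.
Minimize 3*x^2 + 7*x + (0.5/2)*(x + 2.2725 + 0.6415)^2
FOC: (2*3 + 0.5)*x = -7 + 0.5*(-2.2725 - 0.6415)
x^{k+1} = -1.3011
Step 2: z-update.
Minimize 7*z^2 + 0*z + (0.5/2)*(-1.3011 - z + 0.6415)^2
FOC: (2*7 + 0.5)*z = 0 + 0.5*(-1.3011 + 0.6415)
z^{k+1} = -0.0227
Step 3: u-update.
u^{k+1} = 0.6415 - 1.3011 + 0.0227 = -0.6368
Step 4: Primal residual = |-1.3011 + 0.0227| = 1.2783


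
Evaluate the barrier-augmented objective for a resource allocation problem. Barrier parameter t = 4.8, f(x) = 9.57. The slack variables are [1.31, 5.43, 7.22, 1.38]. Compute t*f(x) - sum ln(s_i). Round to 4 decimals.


Step 1: Compute log-barrier.
ln values: [0.27, 1.6919, 1.9769, 0.3221]
phi = -(0.27 + 1.6919 + 1.9769 + 0.3221) = -4.2609
Step 2: Compute augmented objective.
t*f(x) = 4.8*9.57 = 45.936
Total = 45.936 - 4.2609 = 41.6751


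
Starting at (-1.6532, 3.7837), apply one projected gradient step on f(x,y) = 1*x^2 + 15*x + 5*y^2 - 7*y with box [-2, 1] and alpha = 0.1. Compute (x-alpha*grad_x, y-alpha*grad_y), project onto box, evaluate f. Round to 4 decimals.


Step 1: Compute gradient at (-1.6532, 3.7837).
grad_x = 2*1*-1.6532 + 15 = 11.6936
grad_y = 2*5*3.7837 - 7 = 30.837
Step 2: Gradient step.
x_raw = -1.6532 - 0.1*11.6936 = -2.8226
y_raw = 3.7837 - 0.1*30.837 = 0.7
Step 3: Project onto [-2, 1].
x_proj = clip(-2.8226) = -2.0
y_proj = clip(0.7) = 0.7
Step 4: Evaluate f.
f(-2.0, 0.7) = -28.45


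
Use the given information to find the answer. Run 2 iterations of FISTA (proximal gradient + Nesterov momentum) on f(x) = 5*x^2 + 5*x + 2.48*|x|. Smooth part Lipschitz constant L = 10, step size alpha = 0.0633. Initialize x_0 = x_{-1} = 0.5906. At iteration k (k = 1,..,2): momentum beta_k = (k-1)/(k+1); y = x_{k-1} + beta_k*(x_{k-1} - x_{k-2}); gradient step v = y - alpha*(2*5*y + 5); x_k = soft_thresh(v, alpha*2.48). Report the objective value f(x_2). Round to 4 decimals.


FISTA on f(x) = 5*x^2 + 5*x + 2.48*|x|
L = 10, alpha = 0.0633
Iteration 1: beta = 0.0, y = 0.5906 + 0.0*(0.5906 - 0.5906) = 0.5906
  grad(y) = 10.906, v = y - alpha*grad = -0.0997
  prox(v) = soft_thresh(-0.0997, 0.157) = 0.0
Iteration 2: beta = 0.3333, y = 0.0 + 0.3333*(0.0 - 0.5906) = -0.1969
  grad(y) = 3.0313, v = y - alpha*grad = -0.3888
  prox(v) = soft_thresh(-0.3888, 0.157) = -0.2318
f(x_2) = 5*(-0.2318)^2 + 5*(-0.2318) + 2.48*|-0.2318| = -0.3155


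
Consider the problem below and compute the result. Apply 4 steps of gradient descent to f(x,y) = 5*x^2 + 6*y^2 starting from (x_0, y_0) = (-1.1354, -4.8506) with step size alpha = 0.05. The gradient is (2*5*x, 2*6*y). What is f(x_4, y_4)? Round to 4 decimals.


Gradient descent on f(x,y) = 5*x^2 + 6*y^2.
Starting point: (-1.1354, -4.8506), alpha = 0.05
Step 1: grad_x = 2*5*-1.1354 = -11.354, grad_y = 2*6*-4.8506 = -58.2072
  x_1 = -1.1354 - 0.05*-11.354 = -0.5677
  y_1 = -4.8506 - 0.05*-58.2072 = -1.9402
Step 2: grad_x = 2*5*-0.5677 = -5.677, grad_y = 2*6*-1.9402 = -23.2829
  x_2 = -0.5677 - 0.05*-5.677 = -0.2839
  y_2 = -1.9402 - 0.05*-23.2829 = -0.7761
Step 3: grad_x = 2*5*-0.2839 = -2.8385, grad_y = 2*6*-0.7761 = -9.3132
  x_3 = -0.2839 - 0.05*-2.8385 = -0.1419
  y_3 = -0.7761 - 0.05*-9.3132 = -0.3104
Step 4: grad_x = 2*5*-0.1419 = -1.4193, grad_y = 2*6*-0.3104 = -3.7253
  x_4 = -0.1419 - 0.05*-1.4193 = -0.071
  y_4 = -0.3104 - 0.05*-3.7253 = -0.1242
f(-0.071, -0.1242) = 5*(-0.071)^2 + 6*(-0.1242)^2 = 0.1177


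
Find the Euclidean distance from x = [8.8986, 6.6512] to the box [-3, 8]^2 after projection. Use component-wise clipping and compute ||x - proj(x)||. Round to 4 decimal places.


Project each component onto [-3, 8].
clip(8.8986) = 8.0, clip(6.6512) = 6.6512
Projection = [8.0, 6.6512]
Squared diffs: [0.8075, 0.0]
Distance = sqrt(0.8075) = 0.8986


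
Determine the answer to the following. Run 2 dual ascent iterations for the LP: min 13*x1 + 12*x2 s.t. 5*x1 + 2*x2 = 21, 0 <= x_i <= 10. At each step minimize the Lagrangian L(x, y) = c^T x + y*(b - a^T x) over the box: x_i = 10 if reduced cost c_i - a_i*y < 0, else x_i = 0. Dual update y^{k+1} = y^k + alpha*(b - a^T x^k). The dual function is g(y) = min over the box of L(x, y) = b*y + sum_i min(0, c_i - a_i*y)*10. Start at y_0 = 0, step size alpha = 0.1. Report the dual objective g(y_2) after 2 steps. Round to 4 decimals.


Dual ascent for LP: min 13*x1 + 12*x2, 5*x1 + 2*x2 = 21, 0 <= x_i <= 10
Step 1: y^k = 0.0, reduced costs: (13.0, 12.0)
  x^k = (0.0, 0.0), subgradient = b - a^T x = 21.0
  y^{k+1} = 0.0 + 0.1*21.0 = 2.1
Step 2: y^k = 2.1, reduced costs: (2.5, 7.8)
  x^k = (0.0, 0.0), subgradient = b - a^T x = 21.0
  y^{k+1} = 2.1 + 0.1*21.0 = 4.2
Dual objective at y_2 = 4.2: reduced costs (-8.0, 3.6), box minimizer x = (10.0, 0.0)
g(y_2) = b*y + (c1 - a1*y)*x1 + (c2 - a2*y)*x2 = 21*4.2 + (-8.0)*10.0 + 3.6*0.0 = 88.2 - 80.0 + 0.0 = 8.2


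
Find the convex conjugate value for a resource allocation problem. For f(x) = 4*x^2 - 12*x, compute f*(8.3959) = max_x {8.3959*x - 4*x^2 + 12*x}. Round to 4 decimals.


f*(y) = sup_x {y*x - a*x^2 - b*x} = sup_x {(y-b)*x - a*x^2}
FOC: (y - b) - 2a*x = 0 => x* = (y - b)/(2a)
x* = (8.3959 + 12)/(2*4) = 2.5495
f*(8.3959) = (y-b)^2/(4a) = (8.3959 + 12)^2/(4*4)
= 415.9927/16 = 25.9995


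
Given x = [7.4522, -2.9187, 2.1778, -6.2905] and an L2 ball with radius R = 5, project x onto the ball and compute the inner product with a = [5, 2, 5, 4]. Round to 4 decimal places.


Step 1: Compute ||x|| (intermediates to 6 decimals).
||x|| = sqrt(7.4522^2 + (-2.9187)^2 + 2.1778^2 + (-6.2905)^2) = 10.409961
Step 2: Project.
Since ||x|| > R, scale = R/||x|| = 5/10.409961 = 0.480309, proj(x) = scale * x
proj(x) = [3.579359, -1.401878, 1.046017, -3.021384]
Step 3: Dot product.
a^T * proj(x) = 5*3.579359 + 2*(-1.401878) + 5*1.046017 + 4*(-3.021384) = 8.2376


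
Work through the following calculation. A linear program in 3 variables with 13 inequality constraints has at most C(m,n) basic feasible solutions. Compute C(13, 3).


Each vertex corresponds to some choice of n active constraints out of m, so the number of vertices is at most C(m, n) = m! / (n!(m-n)!).
m = 13, n = 3
Numerator: 13 * 12 * 11
Denominator: 3! = 6
C(13, 3) = 286


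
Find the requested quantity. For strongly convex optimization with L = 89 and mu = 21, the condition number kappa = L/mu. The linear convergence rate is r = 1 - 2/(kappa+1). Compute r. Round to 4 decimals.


Step 1: Compute the condition number.
kappa = L/mu = 89/21 = 4.2381
Step 2: Compute the convergence rate.
r = 1 - 2/(kappa + 1) = 1 - 2*mu/(L + mu) = (L - mu)/(L + mu) = 68/110 = 0.6182


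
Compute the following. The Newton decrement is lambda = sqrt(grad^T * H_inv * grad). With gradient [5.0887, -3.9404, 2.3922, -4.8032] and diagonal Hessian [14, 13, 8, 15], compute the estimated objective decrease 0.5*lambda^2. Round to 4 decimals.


Step 1: H is diagonal, so H^(-1) * g = [0.3635, -0.3031, 0.299, -0.3202].
Step 2: g^T H^(-1) g = sum_i g_i^2 / H_ii
  = (5.0887)^2/14 + (-3.9404)^2/13 + (2.3922)^2/8 + (-4.8032)^2/15
  = 1.8496 + 1.1944 + 0.7153 + 1.538 = 5.2974
Step 3: Objective decrease = 0.5 * g^T H^(-1) g = 2.6487


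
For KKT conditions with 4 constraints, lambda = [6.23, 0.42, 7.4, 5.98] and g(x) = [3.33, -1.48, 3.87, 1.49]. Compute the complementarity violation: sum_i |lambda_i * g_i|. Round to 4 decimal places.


KKT complementary slackness check:
lambda_1 * g_1 = 6.23 * 3.33 = 20.7459
lambda_2 * g_2 = 0.42 * -1.48 = -0.6216
lambda_3 * g_3 = 7.4 * 3.87 = 28.638
lambda_4 * g_4 = 5.98 * 1.49 = 8.9102
Total violation = 20.7459 + 0.6216 + 28.638 + 8.9102 = 58.9157


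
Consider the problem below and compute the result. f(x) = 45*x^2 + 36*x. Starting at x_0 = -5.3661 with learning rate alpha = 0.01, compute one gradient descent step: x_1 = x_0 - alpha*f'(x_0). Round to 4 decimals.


We compute the gradient at x_0 and apply the update.
f'(x) = 90*x + 36
f'(-5.3661) = 90*-5.3661 + 36 = -446.949
x_1 = -5.3661 - 0.01*-446.949 = -0.8966


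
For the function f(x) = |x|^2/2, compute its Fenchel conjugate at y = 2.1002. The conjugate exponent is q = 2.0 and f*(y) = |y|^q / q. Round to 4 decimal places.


The conjugate exponent q satisfies 1/p + 1/q = 1.
p = 2, so q = 2/(2 - 1) = 2.0
|y|^q = 2.1002^2.0 = 4.4108
f*(2.1002) = 4.4108 / 2.0 = 2.2054


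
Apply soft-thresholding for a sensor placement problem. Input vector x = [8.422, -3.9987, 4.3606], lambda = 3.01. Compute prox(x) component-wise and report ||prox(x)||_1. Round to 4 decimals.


Soft-thresholding with lambda = 3.01:
prox(8.422) = sign(8.422)*max(|8.422| - 3.01, 0) = 5.412
prox(-3.9987) = sign(-3.9987)*max(|-3.9987| - 3.01, 0) = -0.9887
prox(4.3606) = sign(4.3606)*max(|4.3606| - 3.01, 0) = 1.3506
prox(x) = [5.412, -0.9887, 1.3506]
||prox(x)||_1 = 5.412 + 0.9887 + 1.3506 = 7.7513


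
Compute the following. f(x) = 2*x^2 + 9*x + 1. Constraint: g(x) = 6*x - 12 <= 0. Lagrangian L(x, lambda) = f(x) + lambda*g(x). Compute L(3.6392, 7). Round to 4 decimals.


Step 1: Evaluate f(x).
f(3.6392) = 2*3.6392^2 + 9*3.6392 + 1 = 60.2404
Step 2: Evaluate g(x).
g(3.6392) = 6*3.6392 - 12 = 9.8352
Step 3: Compute Lagrangian.
L = 60.2404 + 7*9.8352 = 129.0868


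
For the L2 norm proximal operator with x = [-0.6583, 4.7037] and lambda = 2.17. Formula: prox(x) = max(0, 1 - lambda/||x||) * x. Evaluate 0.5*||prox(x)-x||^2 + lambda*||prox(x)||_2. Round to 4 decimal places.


Step 1: Compute ||x||.
||x|| = 4.7495
Step 2: Compute scaling factor.
scale = max(0, 1 - 2.17/4.7495) = 0.5431
Step 3: prox(x) = [-0.3575, 2.5546]
||prox(x)|| = 2.5795
Step 4: Proximal objective.
0.5*||prox-x||^2 = 2.3545
lambda*||prox|| = 5.5975
Total = 7.9521


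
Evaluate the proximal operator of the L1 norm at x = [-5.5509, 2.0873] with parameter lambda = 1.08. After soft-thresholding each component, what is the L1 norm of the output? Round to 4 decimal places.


Soft-thresholding with lambda = 1.08:
prox(-5.5509) = sign(-5.5509)*max(|-5.5509| - 1.08, 0) = -4.4709
prox(2.0873) = sign(2.0873)*max(|2.0873| - 1.08, 0) = 1.0073
prox(x) = [-4.4709, 1.0073]
||prox(x)||_1 = 4.4709 + 1.0073 = 5.4782


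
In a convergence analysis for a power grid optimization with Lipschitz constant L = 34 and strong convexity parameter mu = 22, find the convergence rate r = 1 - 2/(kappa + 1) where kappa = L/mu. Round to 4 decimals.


Step 1: Compute the condition number.
kappa = L/mu = 34/22 = 1.5455
Step 2: Compute the convergence rate.
r = 1 - 2/(kappa + 1) = 1 - 2*mu/(L + mu) = (L - mu)/(L + mu) = 12/56 = 0.2143


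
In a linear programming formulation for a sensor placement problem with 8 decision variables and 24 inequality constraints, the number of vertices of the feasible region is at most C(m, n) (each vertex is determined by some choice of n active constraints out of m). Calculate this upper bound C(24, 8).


Each vertex corresponds to some choice of n active constraints out of m, so the number of vertices is at most C(m, n) = m! / (n!(m-n)!).
m = 24, n = 8
Numerator: 24 * 23 * 22 * 21 * 20 * 19 * 18 * 17
Denominator: 8! = 40320
C(24, 8) = 735471


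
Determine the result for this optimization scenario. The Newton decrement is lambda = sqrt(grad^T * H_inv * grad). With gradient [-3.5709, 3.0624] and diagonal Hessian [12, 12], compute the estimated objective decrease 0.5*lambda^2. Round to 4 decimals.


Step 1: H is diagonal, so H^(-1) * g = [-0.2976, 0.2552].
Step 2: g^T H^(-1) g = sum_i g_i^2 / H_ii
  = (-3.5709)^2/12 + (3.0624)^2/12
  = 1.0626 + 0.7815 = 1.8441
Step 3: Objective decrease = 0.5 * g^T H^(-1) g = 0.9221


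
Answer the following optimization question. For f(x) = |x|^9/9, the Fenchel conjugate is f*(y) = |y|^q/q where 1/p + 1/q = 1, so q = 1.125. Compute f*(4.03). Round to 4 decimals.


The conjugate exponent q satisfies 1/p + 1/q = 1.
p = 9, so q = 9/(9 - 1) = 1.125
|y|^q = 4.03^1.125 = 4.797
f*(4.03) = 4.797 / 1.125 = 4.264


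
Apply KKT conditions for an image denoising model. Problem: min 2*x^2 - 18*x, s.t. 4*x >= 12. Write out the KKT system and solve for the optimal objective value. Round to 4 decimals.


Step 1: Try lambda = 0 (constraint inactive).
Stationarity: 2*2*x - 18 = 0
x* = 18/(2*2) = 4.5
Check constraint: 4*4.5 = 18.0 >= 12 -- satisfied.
Step 2: Compute optimal value.
f(x*) = 2*4.5^2 - 18*4.5 = -40.5


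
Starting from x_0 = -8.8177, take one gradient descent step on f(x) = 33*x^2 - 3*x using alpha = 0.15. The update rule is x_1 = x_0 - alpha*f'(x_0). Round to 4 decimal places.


We compute the gradient at x_0 and apply the update.
f'(x) = 66*x - 3
f'(-8.8177) = 66*-8.8177 - 3 = -584.9682
x_1 = -8.8177 - 0.15*-584.9682 = 78.9275


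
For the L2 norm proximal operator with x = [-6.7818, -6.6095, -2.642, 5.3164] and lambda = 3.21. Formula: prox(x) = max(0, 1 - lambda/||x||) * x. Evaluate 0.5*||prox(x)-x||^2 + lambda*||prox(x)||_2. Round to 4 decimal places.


Step 1: Compute ||x||.
||x|| = 11.1769
Step 2: Compute scaling factor.
scale = max(0, 1 - 3.21/11.1769) = 0.7128
Step 3: prox(x) = [-4.8341, -4.7113, -1.8832, 3.7895]
||prox(x)|| = 7.9669
Step 4: Proximal objective.
0.5*||prox-x||^2 = 5.1521
lambda*||prox|| = 25.5737
Total = 30.7257


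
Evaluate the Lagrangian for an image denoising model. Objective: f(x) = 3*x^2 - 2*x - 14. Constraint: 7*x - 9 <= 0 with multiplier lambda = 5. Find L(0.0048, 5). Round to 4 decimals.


Step 1: Evaluate f(x).
f(0.0048) = 3*0.0048^2 - 2*0.0048 - 14 = -14.0095
Step 2: Evaluate g(x).
g(0.0048) = 7*0.0048 - 9 = -8.9664
Step 3: Compute Lagrangian.
L = -14.0095 + 5*-8.9664 = -58.8415


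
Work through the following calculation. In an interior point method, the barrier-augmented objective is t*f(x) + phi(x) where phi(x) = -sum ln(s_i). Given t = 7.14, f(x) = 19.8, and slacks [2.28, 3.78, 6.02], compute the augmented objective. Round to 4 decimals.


Step 1: Compute log-barrier.
ln values: [0.8242, 1.3297, 1.7951]
phi = -(0.8242 + 1.3297 + 1.7951) = -3.949
Step 2: Compute augmented objective.
t*f(x) = 7.14*19.8 = 141.372
Total = 141.372 - 3.949 = 137.423


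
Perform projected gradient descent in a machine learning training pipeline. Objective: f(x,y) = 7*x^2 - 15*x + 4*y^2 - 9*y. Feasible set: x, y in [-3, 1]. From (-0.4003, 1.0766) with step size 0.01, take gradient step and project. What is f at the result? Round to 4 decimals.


Step 1: Compute gradient at (-0.4003, 1.0766).
grad_x = 2*7*-0.4003 - 15 = -20.6042
grad_y = 2*4*1.0766 - 9 = -0.3872
Step 2: Gradient step.
x_raw = -0.4003 - 0.01*-20.6042 = -0.1943
y_raw = 1.0766 - 0.01*-0.3872 = 1.0805
Step 3: Project onto [-3, 1].
x_proj = clip(-0.1943) = -0.1943
y_proj = clip(1.0805) = 1.0
Step 4: Evaluate f.
f(-0.1943, 1.0) = -1.822


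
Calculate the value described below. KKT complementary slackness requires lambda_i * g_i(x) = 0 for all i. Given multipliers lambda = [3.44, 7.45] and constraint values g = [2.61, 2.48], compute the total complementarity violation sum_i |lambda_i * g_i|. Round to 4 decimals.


KKT complementary slackness check:
lambda_1 * g_1 = 3.44 * 2.61 = 8.9784
lambda_2 * g_2 = 7.45 * 2.48 = 18.476
Total violation = 8.9784 + 18.476 = 27.4544


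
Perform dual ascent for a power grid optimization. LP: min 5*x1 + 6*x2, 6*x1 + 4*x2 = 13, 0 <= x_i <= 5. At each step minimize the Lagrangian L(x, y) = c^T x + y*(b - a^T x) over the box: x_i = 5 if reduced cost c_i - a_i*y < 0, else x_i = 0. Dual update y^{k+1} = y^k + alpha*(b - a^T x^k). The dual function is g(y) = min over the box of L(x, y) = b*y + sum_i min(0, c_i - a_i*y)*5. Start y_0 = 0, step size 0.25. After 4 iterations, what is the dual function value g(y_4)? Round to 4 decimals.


Dual ascent for LP: min 5*x1 + 6*x2, 6*x1 + 4*x2 = 13, 0 <= x_i <= 5
Step 1: y^k = 0.0, reduced costs: (5.0, 6.0)
  x^k = (0.0, 0.0), subgradient = b - a^T x = 13.0
  y^{k+1} = 0.0 + 0.25*13.0 = 3.25
Step 2: y^k = 3.25, reduced costs: (-14.5, -7.0)
  x^k = (5.0, 5.0), subgradient = b - a^T x = -37.0
  y^{k+1} = 3.25 + 0.25*-37.0 = -6.0
Step 3: y^k = -6.0, reduced costs: (41.0, 30.0)
  x^k = (0.0, 0.0), subgradient = b - a^T x = 13.0
  y^{k+1} = -6.0 + 0.25*13.0 = -2.75
Step 4: y^k = -2.75, reduced costs: (21.5, 17.0)
  x^k = (0.0, 0.0), subgradient = b - a^T x = 13.0
  y^{k+1} = -2.75 + 0.25*13.0 = 0.5
Dual objective at y_4 = 0.5: reduced costs (2.0, 4.0), box minimizer x = (0.0, 0.0)
g(y_4) = b*y + (c1 - a1*y)*x1 + (c2 - a2*y)*x2 = 13*0.5 + 2.0*0.0 + 4.0*0.0 = 6.5 + 0.0 + 0.0 = 6.5


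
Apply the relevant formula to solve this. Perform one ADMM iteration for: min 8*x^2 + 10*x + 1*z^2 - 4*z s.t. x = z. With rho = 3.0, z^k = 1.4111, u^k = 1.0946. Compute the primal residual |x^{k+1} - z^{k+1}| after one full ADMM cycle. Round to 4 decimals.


ADMM iteration with rho = 3.0, z^k = 1.4111, u^k = 1.0946
Step 1: x-update.
Minimize 8*x^2 + 10*x + (3.0/2)*(x - 1.4111 + 1.0946)^2
FOC: (2*8 + 3.0)*x = -10 + 3.0*(1.4111 - 1.0946)
x^{k+1} = -0.4763
Step 2: z-update.
Minimize 1*z^2 - 4*z + (3.0/2)*(-0.4763 - z + 1.0946)^2
FOC: (2*1 + 3.0)*z = 4 + 3.0*(-0.4763 + 1.0946)
z^{k+1} = 1.171
Step 3: u-update.
u^{k+1} = 1.0946 - 0.4763 - 1.171 = -0.5527
Step 4: Primal residual = |-0.4763 - 1.171| = 1.6473


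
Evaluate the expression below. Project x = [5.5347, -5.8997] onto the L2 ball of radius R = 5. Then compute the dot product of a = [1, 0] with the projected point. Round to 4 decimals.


Step 1: Compute ||x|| (intermediates to 6 decimals).
||x|| = sqrt(5.5347^2 + (-5.8997)^2) = 8.08946
Step 2: Project.
Since ||x|| > R, scale = R/||x|| = 5/8.08946 = 0.618088, proj(x) = scale * x
proj(x) = [3.420932, -3.646534]
Step 3: Dot product.
a^T * proj(x) = 1*3.420932 + 0*(-3.646534) = 3.4209


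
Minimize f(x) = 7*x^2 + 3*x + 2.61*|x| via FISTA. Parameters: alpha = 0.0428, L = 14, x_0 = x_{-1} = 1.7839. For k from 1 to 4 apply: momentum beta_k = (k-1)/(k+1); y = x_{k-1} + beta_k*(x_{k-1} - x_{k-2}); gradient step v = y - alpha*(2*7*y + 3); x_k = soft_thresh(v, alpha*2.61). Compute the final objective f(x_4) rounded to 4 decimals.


FISTA on f(x) = 7*x^2 + 3*x + 2.61*|x|
L = 14, alpha = 0.0428
Iteration 1: beta = 0.0, y = 1.7839 + 0.0*(1.7839 - 1.7839) = 1.7839
  grad(y) = 27.9746, v = y - alpha*grad = 0.5866
  prox(v) = soft_thresh(0.5866, 0.1117) = 0.4749
Iteration 2: beta = 0.3333, y = 0.4749 + 0.3333*(0.4749 - 1.7839) = 0.0385
  grad(y) = 3.5395, v = y - alpha*grad = -0.113
  prox(v) = soft_thresh(-0.113, 0.1117) = -0.0012
Iteration 3: beta = 0.5, y = -0.0012 + 0.5*(-0.0012 - 0.4749) = -0.2393
  grad(y) = -0.3503, v = y - alpha*grad = -0.2243
  prox(v) = soft_thresh(-0.2243, 0.1117) = -0.1126
Iteration 4: beta = 0.6, y = -0.1126 + 0.6*(-0.1126 + 0.0012) = -0.1794
  grad(y) = 0.4881, v = y - alpha*grad = -0.2003
  prox(v) = soft_thresh(-0.2003, 0.1117) = -0.0886
f(x_4) = 7*(-0.0886)^2 + 3*(-0.0886) + 2.61*|-0.0886| = 0.0204


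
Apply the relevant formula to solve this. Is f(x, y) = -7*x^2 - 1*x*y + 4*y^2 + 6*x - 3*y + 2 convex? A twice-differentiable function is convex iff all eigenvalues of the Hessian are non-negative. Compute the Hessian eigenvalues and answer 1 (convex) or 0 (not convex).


The Hessian of f(x,y) = -7*x^2 - 1*x*y + 4*y^2 + 6*x - 3*y + 2 is:
H = [[-14, -1], [-1, 8]]
Trace = -14 + 8 = -6
Determinant = -14*8 - (-1)^2 = -113
Discriminant = (-6)^2 - 4*-113 = 488.0
Eigenvalues: lambda_1 = -14.0454, lambda_2 = 8.0454
The function is not convex.

0


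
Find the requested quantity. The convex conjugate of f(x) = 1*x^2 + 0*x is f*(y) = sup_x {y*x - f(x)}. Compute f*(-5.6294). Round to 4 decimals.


f*(y) = sup_x {y*x - a*x^2 - b*x} = sup_x {(y-b)*x - a*x^2}
FOC: (y - b) - 2a*x = 0 => x* = (y - b)/(2a)
x* = (-5.6294 - 0)/(2*1) = -2.8147
f*(-5.6294) = (y-b)^2/(4a) = (-5.6294 - 0)^2/(4*1)
= 31.6901/4 = 7.9225


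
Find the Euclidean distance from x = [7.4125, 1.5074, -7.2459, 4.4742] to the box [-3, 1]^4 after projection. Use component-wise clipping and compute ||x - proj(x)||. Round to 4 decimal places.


Project each component onto [-3, 1].
clip(7.4125) = 1.0, clip(1.5074) = 1.0, clip(-7.2459) = -3.0, clip(4.4742) = 1.0
Projection = [1.0, 1.0, -3.0, 1.0]
Squared diffs: [41.1202, 0.2575, 18.0277, 12.0701]
Distance = sqrt(71.4755) = 8.4543


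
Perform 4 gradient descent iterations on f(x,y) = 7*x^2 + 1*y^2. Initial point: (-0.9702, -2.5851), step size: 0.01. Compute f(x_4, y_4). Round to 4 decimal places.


Gradient descent on f(x,y) = 7*x^2 + 1*y^2.
Starting point: (-0.9702, -2.5851), alpha = 0.01
Step 1: grad_x = 2*7*-0.9702 = -13.5828, grad_y = 2*1*-2.5851 = -5.1702
  x_1 = -0.9702 - 0.01*-13.5828 = -0.8344
  y_1 = -2.5851 - 0.01*-5.1702 = -2.5334
Step 2: grad_x = 2*7*-0.8344 = -11.6812, grad_y = 2*1*-2.5334 = -5.0668
  x_2 = -0.8344 - 0.01*-11.6812 = -0.7176
  y_2 = -2.5334 - 0.01*-5.0668 = -2.4827
Step 3: grad_x = 2*7*-0.7176 = -10.0458, grad_y = 2*1*-2.4827 = -4.9655
  x_3 = -0.7176 - 0.01*-10.0458 = -0.6171
  y_3 = -2.4827 - 0.01*-4.9655 = -2.4331
Step 4: grad_x = 2*7*-0.6171 = -8.6394, grad_y = 2*1*-2.4331 = -4.8662
  x_4 = -0.6171 - 0.01*-8.6394 = -0.5307
  y_4 = -2.4331 - 0.01*-4.8662 = -2.3844
f(-0.5307, -2.3844) = 7*(-0.5307)^2 + 1*(-2.3844)^2 = 7.657


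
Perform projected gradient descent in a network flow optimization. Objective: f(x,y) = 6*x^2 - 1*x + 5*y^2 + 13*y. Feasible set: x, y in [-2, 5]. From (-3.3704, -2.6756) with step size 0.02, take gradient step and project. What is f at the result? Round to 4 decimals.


Step 1: Compute gradient at (-3.3704, -2.6756).
grad_x = 2*6*-3.3704 - 1 = -41.4448
grad_y = 2*5*-2.6756 + 13 = -13.756
Step 2: Gradient step.
x_raw = -3.3704 - 0.02*-41.4448 = -2.5415
y_raw = -2.6756 - 0.02*-13.756 = -2.4005
Step 3: Project onto [-2, 5].
x_proj = clip(-2.5415) = -2.0
y_proj = clip(-2.4005) = -2.0
Step 4: Evaluate f.
f(-2.0, -2.0) = 20.0


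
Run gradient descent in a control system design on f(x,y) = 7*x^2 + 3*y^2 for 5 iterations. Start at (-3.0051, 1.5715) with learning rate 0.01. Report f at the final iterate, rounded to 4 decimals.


Gradient descent on f(x,y) = 7*x^2 + 3*y^2.
Starting point: (-3.0051, 1.5715), alpha = 0.01
Step 1: grad_x = 2*7*-3.0051 = -42.0714, grad_y = 2*3*1.5715 = 9.429
  x_1 = -3.0051 - 0.01*-42.0714 = -2.5844
  y_1 = 1.5715 - 0.01*9.429 = 1.4772
Step 2: grad_x = 2*7*-2.5844 = -36.1814, grad_y = 2*3*1.4772 = 8.8633
  x_2 = -2.5844 - 0.01*-36.1814 = -2.2226
  y_2 = 1.4772 - 0.01*8.8633 = 1.3886
Step 3: grad_x = 2*7*-2.2226 = -31.116, grad_y = 2*3*1.3886 = 8.3315
  x_3 = -2.2226 - 0.01*-31.116 = -1.9114
  y_3 = 1.3886 - 0.01*8.3315 = 1.3053
Step 4: grad_x = 2*7*-1.9114 = -26.7598, grad_y = 2*3*1.3053 = 7.8316
  x_4 = -1.9114 - 0.01*-26.7598 = -1.6438
  y_4 = 1.3053 - 0.01*7.8316 = 1.2269
Step 5: grad_x = 2*7*-1.6438 = -23.0134, grad_y = 2*3*1.2269 = 7.3617
  x_5 = -1.6438 - 0.01*-23.0134 = -1.4137
  y_5 = 1.2269 - 0.01*7.3617 = 1.1533
f(-1.4137, 1.1533) = 7*(-1.4137)^2 + 3*1.1533^2 = 17.98


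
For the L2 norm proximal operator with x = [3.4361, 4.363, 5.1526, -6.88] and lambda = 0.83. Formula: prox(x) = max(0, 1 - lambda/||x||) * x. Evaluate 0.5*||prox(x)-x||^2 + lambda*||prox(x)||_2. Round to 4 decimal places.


Step 1: Compute ||x||.
||x|| = 10.2336
Step 2: Compute scaling factor.
scale = max(0, 1 - 0.83/10.2336) = 0.9189
Step 3: prox(x) = [3.1574, 4.0091, 4.7347, -6.322]
||prox(x)|| = 9.4036
Step 4: Proximal objective.
0.5*||prox-x||^2 = 0.3445
lambda*||prox|| = 7.805
Total = 8.1494


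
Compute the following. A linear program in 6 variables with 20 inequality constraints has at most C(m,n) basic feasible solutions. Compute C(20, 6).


Each vertex corresponds to some choice of n active constraints out of m, so the number of vertices is at most C(m, n) = m! / (n!(m-n)!).
m = 20, n = 6
Numerator: 20 * 19 * 18 * 17 * 16 * 15
Denominator: 6! = 720
C(20, 6) = 38760


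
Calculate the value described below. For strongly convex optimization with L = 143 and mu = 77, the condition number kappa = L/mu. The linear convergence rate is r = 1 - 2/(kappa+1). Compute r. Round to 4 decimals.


Step 1: Compute the condition number.
kappa = L/mu = 143/77 = 1.8571
Step 2: Compute the convergence rate.
r = 1 - 2/(kappa + 1) = 1 - 2*mu/(L + mu) = (L - mu)/(L + mu) = 66/220 = 0.3


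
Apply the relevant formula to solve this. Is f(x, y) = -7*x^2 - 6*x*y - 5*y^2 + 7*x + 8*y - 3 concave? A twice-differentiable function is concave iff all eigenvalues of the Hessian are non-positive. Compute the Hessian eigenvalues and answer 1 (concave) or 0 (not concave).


The Hessian of f(x,y) = -7*x^2 - 6*x*y - 5*y^2 + 7*x + 8*y - 3 is:
H = [[-14, -6], [-6, -10]]
Trace = -14 - 10 = -24
Determinant = -14*-10 - (-6)^2 = 104
Discriminant = (-24)^2 - 4*104 = 160.0
Eigenvalues: lambda_1 = -18.3246, lambda_2 = -5.6754
The function is concave.

1


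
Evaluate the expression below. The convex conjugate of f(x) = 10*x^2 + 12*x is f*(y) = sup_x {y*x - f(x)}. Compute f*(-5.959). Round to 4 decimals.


f*(y) = sup_x {y*x - a*x^2 - b*x} = sup_x {(y-b)*x - a*x^2}
FOC: (y - b) - 2a*x = 0 => x* = (y - b)/(2a)
x* = (-5.959 - 12)/(2*10) = -0.898
f*(-5.959) = (y-b)^2/(4a) = (-5.959 - 12)^2/(4*10)
= 322.5257/40 = 8.0631


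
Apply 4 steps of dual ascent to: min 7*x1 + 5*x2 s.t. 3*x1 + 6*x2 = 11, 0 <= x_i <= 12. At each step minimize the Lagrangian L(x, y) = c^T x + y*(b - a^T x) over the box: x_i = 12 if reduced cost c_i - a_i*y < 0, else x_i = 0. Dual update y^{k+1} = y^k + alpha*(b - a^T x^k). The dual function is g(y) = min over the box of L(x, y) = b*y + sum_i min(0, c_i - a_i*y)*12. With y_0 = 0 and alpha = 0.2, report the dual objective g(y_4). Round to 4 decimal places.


Dual ascent for LP: min 7*x1 + 5*x2, 3*x1 + 6*x2 = 11, 0 <= x_i <= 12
Step 1: y^k = 0.0, reduced costs: (7.0, 5.0)
  x^k = (0.0, 0.0), subgradient = b - a^T x = 11.0
  y^{k+1} = 0.0 + 0.2*11.0 = 2.2
Step 2: y^k = 2.2, reduced costs: (0.4, -8.2)
  x^k = (0.0, 12.0), subgradient = b - a^T x = -61.0
  y^{k+1} = 2.2 + 0.2*-61.0 = -10.0
Step 3: y^k = -10.0, reduced costs: (37.0, 65.0)
  x^k = (0.0, 0.0), subgradient = b - a^T x = 11.0
  y^{k+1} = -10.0 + 0.2*11.0 = -7.8
Step 4: y^k = -7.8, reduced costs: (30.4, 51.8)
  x^k = (0.0, 0.0), subgradient = b - a^T x = 11.0
  y^{k+1} = -7.8 + 0.2*11.0 = -5.6
Dual objective at y_4 = -5.6: reduced costs (23.8, 38.6), box minimizer x = (0.0, 0.0)
g(y_4) = b*y + (c1 - a1*y)*x1 + (c2 - a2*y)*x2 = 11*(-5.6) + 23.8*0.0 + 38.6*0.0 = -61.6 + 0.0 + 0.0 = -61.6


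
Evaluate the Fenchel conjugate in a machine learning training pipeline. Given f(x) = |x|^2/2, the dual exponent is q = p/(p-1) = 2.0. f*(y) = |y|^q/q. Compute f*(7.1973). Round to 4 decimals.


The conjugate exponent q satisfies 1/p + 1/q = 1.
p = 2, so q = 2/(2 - 1) = 2.0
|y|^q = 7.1973^2.0 = 51.8011
f*(7.1973) = 51.8011 / 2.0 = 25.9006


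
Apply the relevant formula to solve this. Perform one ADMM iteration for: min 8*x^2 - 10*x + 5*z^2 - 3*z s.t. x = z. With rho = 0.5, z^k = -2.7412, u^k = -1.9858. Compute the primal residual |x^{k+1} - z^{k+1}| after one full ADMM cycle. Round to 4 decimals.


ADMM iteration with rho = 0.5, z^k = -2.7412, u^k = -1.9858
Step 1: x-update.
Minimize 8*x^2 - 10*x + (0.5/2)*(x + 2.7412 - 1.9858)^2
FOC: (2*8 + 0.5)*x = 10 + 0.5*(-2.7412 + 1.9858)
x^{k+1} = 0.5832
Step 2: z-update.
Minimize 5*z^2 - 3*z + (0.5/2)*(0.5832 - z - 1.9858)^2
FOC: (2*5 + 0.5)*z = 3 + 0.5*(0.5832 - 1.9858)
z^{k+1} = 0.2189
Step 3: u-update.
u^{k+1} = -1.9858 + 0.5832 - 0.2189 = -1.6216
Step 4: Primal residual = |0.5832 - 0.2189| = 0.3642


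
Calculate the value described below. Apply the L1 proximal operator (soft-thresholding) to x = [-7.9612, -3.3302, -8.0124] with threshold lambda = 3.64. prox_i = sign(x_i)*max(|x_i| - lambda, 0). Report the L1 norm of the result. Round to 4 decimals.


Soft-thresholding with lambda = 3.64:
prox(-7.9612) = sign(-7.9612)*max(|-7.9612| - 3.64, 0) = -4.3212
prox(-3.3302) = sign(-3.3302)*max(|-3.3302| - 3.64, 0) = 0.0
prox(-8.0124) = sign(-8.0124)*max(|-8.0124| - 3.64, 0) = -4.3724
prox(x) = [-4.3212, 0.0, -4.3724]
||prox(x)||_1 = 4.3212 + 0.0 + 4.3724 = 8.6936


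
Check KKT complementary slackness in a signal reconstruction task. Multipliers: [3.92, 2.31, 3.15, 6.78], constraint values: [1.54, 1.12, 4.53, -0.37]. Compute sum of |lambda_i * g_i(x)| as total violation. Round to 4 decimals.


KKT complementary slackness check:
lambda_1 * g_1 = 3.92 * 1.54 = 6.0368
lambda_2 * g_2 = 2.31 * 1.12 = 2.5872
lambda_3 * g_3 = 3.15 * 4.53 = 14.2695
lambda_4 * g_4 = 6.78 * -0.37 = -2.5086
Total violation = 6.0368 + 2.5872 + 14.2695 + 2.5086 = 25.4021


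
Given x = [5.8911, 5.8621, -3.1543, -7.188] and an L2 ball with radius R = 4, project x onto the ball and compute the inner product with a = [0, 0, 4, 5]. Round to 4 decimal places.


Step 1: Compute ||x|| (intermediates to 6 decimals).
||x|| = sqrt(5.8911^2 + 5.8621^2 + (-3.1543)^2 + (-7.188)^2) = 11.431808
Step 2: Project.
Since ||x|| > R, scale = R/||x|| = 4/11.431808 = 0.349901, proj(x) = scale * x
proj(x) = [2.061302, 2.051155, -1.103693, -2.515088]
Step 3: Dot product.
a^T * proj(x) = 0*2.061302 + 0*2.051155 + 4*(-1.103693) + 5*(-2.515088) = -16.9902


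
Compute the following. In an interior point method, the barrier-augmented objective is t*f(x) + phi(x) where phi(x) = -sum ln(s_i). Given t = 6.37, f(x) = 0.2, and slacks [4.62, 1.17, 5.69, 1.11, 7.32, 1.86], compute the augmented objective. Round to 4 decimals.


Step 1: Compute log-barrier.
ln values: [1.5304, 0.157, 1.7387, 0.1044, 1.9906, 0.6206]
phi = -(1.5304 + 0.157 + 1.7387 + 0.1044 + 1.9906 + 0.6206) = -6.1417
Step 2: Compute augmented objective.
t*f(x) = 6.37*0.2 = 1.274
Total = 1.274 - 6.1417 = -4.8677


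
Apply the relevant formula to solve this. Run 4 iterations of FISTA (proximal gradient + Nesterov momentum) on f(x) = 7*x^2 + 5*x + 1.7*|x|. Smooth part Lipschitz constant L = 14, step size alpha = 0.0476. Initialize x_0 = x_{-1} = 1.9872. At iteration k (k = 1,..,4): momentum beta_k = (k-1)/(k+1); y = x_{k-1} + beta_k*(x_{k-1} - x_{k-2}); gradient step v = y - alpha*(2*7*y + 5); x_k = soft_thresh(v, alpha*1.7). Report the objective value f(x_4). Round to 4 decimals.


FISTA on f(x) = 7*x^2 + 5*x + 1.7*|x|
L = 14, alpha = 0.0476
Iteration 1: beta = 0.0, y = 1.9872 + 0.0*(1.9872 - 1.9872) = 1.9872
  grad(y) = 32.8208, v = y - alpha*grad = 0.4249
  prox(v) = soft_thresh(0.4249, 0.0809) = 0.344
Iteration 2: beta = 0.3333, y = 0.344 + 0.3333*(0.344 - 1.9872) = -0.2037
  grad(y) = 2.1479, v = y - alpha*grad = -0.306
  prox(v) = soft_thresh(-0.306, 0.0809) = -0.225
Iteration 3: beta = 0.5, y = -0.225 + 0.5*(-0.225 - 0.344) = -0.5096
  grad(y) = -2.1339, v = y - alpha*grad = -0.408
  prox(v) = soft_thresh(-0.408, 0.0809) = -0.3271
Iteration 4: beta = 0.6, y = -0.3271 + 0.6*(-0.3271 + 0.225) = -0.3883
  grad(y) = -0.4361, v = y - alpha*grad = -0.3675
  prox(v) = soft_thresh(-0.3675, 0.0809) = -0.2866
f(x_4) = 7*(-0.2866)^2 + 5*(-0.2866) + 1.7*|-0.2866| = -0.3708
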